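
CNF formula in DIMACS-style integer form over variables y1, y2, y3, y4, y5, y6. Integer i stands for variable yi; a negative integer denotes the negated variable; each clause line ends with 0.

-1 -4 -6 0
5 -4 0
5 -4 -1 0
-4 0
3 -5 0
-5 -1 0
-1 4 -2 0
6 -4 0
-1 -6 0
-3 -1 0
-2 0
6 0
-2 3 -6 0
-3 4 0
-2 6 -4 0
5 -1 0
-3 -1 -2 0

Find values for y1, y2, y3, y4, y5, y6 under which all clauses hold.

y1 = F, y2 = F, y3 = F, y4 = F, y5 = F, y6 = T

(¬y4) is a unit clause, so y4 = False.
The clause (¬y2) is unit: y2 must be False.
Unit propagation: (y6) forces y6 = True.
Unit propagation: (¬y1) forces y1 = False.
(¬y3) is a unit clause, so y3 = False.
Unit propagation: (¬y5) forces y5 = False.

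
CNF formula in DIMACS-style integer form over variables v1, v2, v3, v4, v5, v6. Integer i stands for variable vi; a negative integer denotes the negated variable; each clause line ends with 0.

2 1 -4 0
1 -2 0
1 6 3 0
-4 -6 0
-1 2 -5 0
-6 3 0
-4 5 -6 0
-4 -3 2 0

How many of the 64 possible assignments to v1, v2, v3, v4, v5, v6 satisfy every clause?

18

Split on v1, then v2.
  v1=T, v2=T: v5 free; 5 ways for (v3,v4,v6) × 2^1 = 10.
  v1=T, v2=F: remaining (v3,v4,v5,v6) ∈ {(F,F,F,F); (F,T,F,F); (T,F,F,F); (T,F,F,T)} — 4.
  v1=F, v2=T: a clause becomes empty — 0.
  v1=F, v2=F: remaining (v3,v4,v5,v6) ∈ {(T,F,F,F); (T,F,F,T); (T,F,T,F); (T,F,T,T)} — 4.
Total: 10 + 4 + 0 + 4 = 18.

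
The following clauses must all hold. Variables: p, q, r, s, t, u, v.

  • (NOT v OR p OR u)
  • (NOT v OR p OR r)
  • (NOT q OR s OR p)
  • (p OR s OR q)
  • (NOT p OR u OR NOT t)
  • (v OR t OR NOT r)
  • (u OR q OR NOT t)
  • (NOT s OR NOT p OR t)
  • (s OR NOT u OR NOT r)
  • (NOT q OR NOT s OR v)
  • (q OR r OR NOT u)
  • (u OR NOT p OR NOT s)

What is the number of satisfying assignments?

20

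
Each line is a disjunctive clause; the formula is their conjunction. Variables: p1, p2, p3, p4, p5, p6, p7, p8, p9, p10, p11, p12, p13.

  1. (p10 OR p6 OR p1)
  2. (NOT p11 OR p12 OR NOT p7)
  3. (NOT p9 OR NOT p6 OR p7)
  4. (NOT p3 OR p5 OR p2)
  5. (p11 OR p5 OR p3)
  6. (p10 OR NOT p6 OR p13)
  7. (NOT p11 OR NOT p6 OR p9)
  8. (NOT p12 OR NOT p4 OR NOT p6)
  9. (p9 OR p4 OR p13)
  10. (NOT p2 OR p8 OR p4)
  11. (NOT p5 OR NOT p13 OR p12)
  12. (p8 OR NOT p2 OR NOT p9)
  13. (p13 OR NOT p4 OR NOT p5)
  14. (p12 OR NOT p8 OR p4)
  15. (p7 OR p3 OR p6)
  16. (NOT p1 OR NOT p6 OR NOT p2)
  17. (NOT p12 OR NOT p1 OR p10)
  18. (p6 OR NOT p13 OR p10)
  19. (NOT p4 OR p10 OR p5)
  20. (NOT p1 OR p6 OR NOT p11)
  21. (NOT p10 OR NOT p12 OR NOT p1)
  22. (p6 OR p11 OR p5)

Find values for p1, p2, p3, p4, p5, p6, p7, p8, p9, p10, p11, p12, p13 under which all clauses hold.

Try p1 = False.
The remaining clauses are satisfied by p2 = False, p3 = False, p4 = True, p5 = False, p6 = False, p7 = True, p8 = True, p9 = True, p10 = True, p11 = True, p12 = True, p13 = False.
Every clause has at least one true literal under this assignment.

p1=False, p2=False, p3=False, p4=True, p5=False, p6=False, p7=True, p8=True, p9=True, p10=True, p11=True, p12=True, p13=False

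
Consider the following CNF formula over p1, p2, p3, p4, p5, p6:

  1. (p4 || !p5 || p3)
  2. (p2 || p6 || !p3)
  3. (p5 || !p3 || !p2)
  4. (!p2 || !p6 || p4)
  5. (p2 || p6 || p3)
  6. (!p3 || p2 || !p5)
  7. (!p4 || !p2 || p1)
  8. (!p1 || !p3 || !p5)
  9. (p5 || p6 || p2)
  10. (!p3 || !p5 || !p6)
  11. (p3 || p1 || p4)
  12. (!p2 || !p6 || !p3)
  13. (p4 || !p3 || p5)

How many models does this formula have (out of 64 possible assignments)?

Case analysis on p3 and p2:
  p3=1, p2=1: remaining (p1,p4,p5,p6) ∈ {(0,0,1,0)} — 1.
  p3=1, p2=0: remaining (p1,p4,p5,p6) ∈ {(0,1,0,1); (1,1,0,1)} — 2.
  p3=0, p2=1: 5 of the 16 assignments to (p1,p4,p5,p6) work.
  p3=0, p2=0: 5 of the 16 assignments to (p1,p4,p5,p6) work.
Total: 1 + 2 + 5 + 5 = 13.

13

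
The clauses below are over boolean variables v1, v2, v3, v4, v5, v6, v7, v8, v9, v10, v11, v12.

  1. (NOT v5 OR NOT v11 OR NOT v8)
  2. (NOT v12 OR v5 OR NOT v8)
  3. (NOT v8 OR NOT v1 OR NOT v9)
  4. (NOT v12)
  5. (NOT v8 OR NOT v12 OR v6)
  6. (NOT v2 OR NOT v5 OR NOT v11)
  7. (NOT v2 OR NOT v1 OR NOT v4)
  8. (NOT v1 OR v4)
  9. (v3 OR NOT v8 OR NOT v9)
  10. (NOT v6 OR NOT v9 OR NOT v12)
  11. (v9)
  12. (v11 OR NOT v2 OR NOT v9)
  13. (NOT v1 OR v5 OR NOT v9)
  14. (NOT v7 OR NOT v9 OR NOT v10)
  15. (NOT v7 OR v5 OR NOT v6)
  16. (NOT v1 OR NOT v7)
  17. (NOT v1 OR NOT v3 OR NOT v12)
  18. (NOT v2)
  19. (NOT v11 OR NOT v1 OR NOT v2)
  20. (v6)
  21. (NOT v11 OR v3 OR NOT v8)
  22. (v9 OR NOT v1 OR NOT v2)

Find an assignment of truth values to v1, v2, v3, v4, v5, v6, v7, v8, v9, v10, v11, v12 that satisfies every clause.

v1=F, v2=F, v3=T, v4=T, v5=T, v6=T, v7=T, v8=F, v9=T, v10=F, v11=T, v12=F

(NOT v12) is a unit clause, so v12 = False.
The clause (v9) is unit: v9 must be True.
Unit propagation: (NOT v2) forces v2 = False.
(v6) is a unit clause, so v6 = True.
Pure literal: v1 appears only negated; assign v1 = False.
Pure literal: v3 appears only positively; assign v3 = True.
Try v5 = True.
Branch on v7: take v7 = True.
  then v10 is forced to False.
For the remaining variables, v4 = True, v8 = False, v11 = True works.
Check each clause:
  1. (NOT v11 OR NOT v8 OR NOT v5) — NOT v8 is true.
  2. (NOT v12 OR NOT v8 OR v5) — NOT v8 is true.
  3. (NOT v9 OR NOT v8 OR NOT v1) — NOT v8 is true.
  4. (NOT v12) — NOT v12 is true.
  5. (v6 OR NOT v8 OR NOT v12) — NOT v8 is true.
  6. (NOT v2 OR NOT v11 OR NOT v5) — NOT v2 is true.
  7. (NOT v2 OR NOT v1 OR NOT v4) — NOT v1 is true.
  8. (v4 OR NOT v1) — v4 is true.
  9. (v3 OR NOT v9 OR NOT v8) — NOT v8 is true.
  10. (NOT v12 OR NOT v9 OR NOT v6) — NOT v12 is true.
  11. (v9) — v9 is true.
  12. (NOT v2 OR v11 OR NOT v9) — v11 is true.
  13. (NOT v1 OR NOT v9 OR v5) — v5 is true.
  14. (NOT v9 OR NOT v10 OR NOT v7) — NOT v10 is true.
  15. (NOT v6 OR NOT v7 OR v5) — v5 is true.
  16. (NOT v1 OR NOT v7) — NOT v1 is true.
  17. (NOT v3 OR NOT v12 OR NOT v1) — NOT v12 is true.
  18. (NOT v2) — NOT v2 is true.
  19. (NOT v1 OR NOT v2 OR NOT v11) — NOT v1 is true.
  20. (v6) — v6 is true.
  21. (v3 OR NOT v8 OR NOT v11) — NOT v8 is true.
  22. (NOT v2 OR NOT v1 OR v9) — v9 is true.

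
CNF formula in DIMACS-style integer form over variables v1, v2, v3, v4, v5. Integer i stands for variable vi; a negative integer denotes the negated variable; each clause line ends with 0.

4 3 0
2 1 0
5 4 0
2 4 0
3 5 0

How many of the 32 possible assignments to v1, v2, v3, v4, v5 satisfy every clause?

Split on v4, then v2.
  v4=T, v2=T: v1 free; 3 ways for (v3,v5) × 2^1 = 6.
  v4=T, v2=F: remaining (v1,v3,v5) ∈ {(T,F,T); (T,T,F); (T,T,T)} — 3.
  v4=F, v2=T: remaining (v1,v3,v5) ∈ {(F,T,T); (T,T,T)} — 2.
  v4=F, v2=F: a clause becomes empty — 0.
Total: 6 + 3 + 2 + 0 = 11.

11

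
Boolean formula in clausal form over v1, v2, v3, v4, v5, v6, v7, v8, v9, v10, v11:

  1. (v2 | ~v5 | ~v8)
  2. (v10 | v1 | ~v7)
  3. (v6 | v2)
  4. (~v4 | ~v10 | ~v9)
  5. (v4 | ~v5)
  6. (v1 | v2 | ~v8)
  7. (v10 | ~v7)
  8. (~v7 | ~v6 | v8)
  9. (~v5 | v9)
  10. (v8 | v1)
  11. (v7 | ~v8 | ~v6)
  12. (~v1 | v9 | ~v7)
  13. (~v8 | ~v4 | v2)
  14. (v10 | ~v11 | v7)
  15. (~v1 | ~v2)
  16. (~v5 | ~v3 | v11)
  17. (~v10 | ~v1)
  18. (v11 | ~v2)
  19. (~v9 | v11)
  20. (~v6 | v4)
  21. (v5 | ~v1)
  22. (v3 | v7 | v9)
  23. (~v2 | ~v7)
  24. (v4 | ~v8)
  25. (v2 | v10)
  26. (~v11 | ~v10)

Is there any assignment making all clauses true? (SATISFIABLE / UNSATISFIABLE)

v2 = True:
  propagation gives v1=False, v8=True, v11=True, v7=False; an empty clause results — contradiction.
v2 = False:
  propagation gives v6=True, v4=True, v8=False, v7=False; an empty clause results — contradiction.
Every branch closes, so no satisfying assignment exists.

UNSATISFIABLE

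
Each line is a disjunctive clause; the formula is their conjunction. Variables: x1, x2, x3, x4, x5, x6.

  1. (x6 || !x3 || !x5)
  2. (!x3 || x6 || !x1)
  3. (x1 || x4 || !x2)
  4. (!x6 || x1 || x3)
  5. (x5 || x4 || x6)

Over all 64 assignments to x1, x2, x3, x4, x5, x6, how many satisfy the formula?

35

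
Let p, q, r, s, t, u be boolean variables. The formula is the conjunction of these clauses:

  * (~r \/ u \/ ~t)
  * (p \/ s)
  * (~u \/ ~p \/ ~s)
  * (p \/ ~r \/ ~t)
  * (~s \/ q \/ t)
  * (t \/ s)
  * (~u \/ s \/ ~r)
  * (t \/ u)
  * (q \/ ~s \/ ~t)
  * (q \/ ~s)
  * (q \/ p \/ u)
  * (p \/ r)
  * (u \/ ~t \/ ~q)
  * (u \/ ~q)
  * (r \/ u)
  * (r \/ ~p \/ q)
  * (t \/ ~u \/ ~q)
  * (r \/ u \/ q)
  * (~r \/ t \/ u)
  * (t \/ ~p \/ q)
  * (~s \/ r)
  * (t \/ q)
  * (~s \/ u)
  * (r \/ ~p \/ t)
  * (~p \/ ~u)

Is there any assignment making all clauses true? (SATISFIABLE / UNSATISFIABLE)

u = True:
  propagation gives p=False, s=True, q=True, r=True; an empty clause results — contradiction.
u = False:
  propagation gives t=True, r=False; an empty clause results — contradiction.
Every branch closes, so no satisfying assignment exists.

UNSATISFIABLE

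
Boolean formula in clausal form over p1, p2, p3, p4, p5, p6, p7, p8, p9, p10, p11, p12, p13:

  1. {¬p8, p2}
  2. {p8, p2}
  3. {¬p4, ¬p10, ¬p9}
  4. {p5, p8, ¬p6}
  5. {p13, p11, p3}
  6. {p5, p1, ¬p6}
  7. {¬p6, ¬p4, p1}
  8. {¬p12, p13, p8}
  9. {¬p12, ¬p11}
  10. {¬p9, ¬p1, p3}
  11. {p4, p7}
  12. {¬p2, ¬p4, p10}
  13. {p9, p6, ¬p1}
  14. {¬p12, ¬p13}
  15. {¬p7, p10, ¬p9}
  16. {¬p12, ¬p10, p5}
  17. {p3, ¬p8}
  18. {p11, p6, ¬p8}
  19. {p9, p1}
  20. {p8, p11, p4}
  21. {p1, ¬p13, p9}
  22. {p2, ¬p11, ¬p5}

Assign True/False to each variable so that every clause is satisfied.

p1=1, p2=1, p3=0, p4=0, p5=1, p6=1, p7=1, p8=0, p9=0, p10=0, p11=1, p12=0, p13=0

Pure literal: p12 appears only negated; assign p12 = False.
Try p1 = True.
The remaining clauses are satisfied by p2 = True, p3 = False, p4 = False, p5 = True, p6 = True, p7 = True, p8 = False, p9 = False, p10 = False, p11 = True, p13 = False.
Every clause has at least one true literal under this assignment.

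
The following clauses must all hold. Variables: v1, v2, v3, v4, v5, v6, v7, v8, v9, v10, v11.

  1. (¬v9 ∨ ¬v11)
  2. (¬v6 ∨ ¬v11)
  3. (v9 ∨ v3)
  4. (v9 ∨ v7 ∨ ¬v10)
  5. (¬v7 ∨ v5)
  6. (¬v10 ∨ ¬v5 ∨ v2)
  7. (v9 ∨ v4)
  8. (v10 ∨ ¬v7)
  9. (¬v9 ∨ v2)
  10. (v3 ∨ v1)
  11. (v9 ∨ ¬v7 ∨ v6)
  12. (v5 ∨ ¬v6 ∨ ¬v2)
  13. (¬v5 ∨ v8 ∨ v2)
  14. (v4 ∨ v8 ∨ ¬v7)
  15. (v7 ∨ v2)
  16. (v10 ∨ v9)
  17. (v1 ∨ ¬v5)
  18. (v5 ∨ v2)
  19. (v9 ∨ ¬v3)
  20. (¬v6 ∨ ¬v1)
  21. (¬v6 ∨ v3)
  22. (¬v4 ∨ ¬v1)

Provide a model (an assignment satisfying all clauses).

v1=True, v2=True, v3=True, v4=False, v5=False, v6=False, v7=False, v8=True, v9=True, v10=False, v11=False

Check each clause:
  1. (¬v11 ∨ ¬v9) — ¬v11 is true.
  2. (¬v6 ∨ ¬v11) — ¬v6 is true.
  3. (v3 ∨ v9) — v9 is true.
  4. (v9 ∨ v7 ∨ ¬v10) — v9 is true.
  5. (¬v7 ∨ v5) — ¬v7 is true.
  6. (¬v5 ∨ v2 ∨ ¬v10) — v2 is true.
  7. (v4 ∨ v9) — v9 is true.
  8. (¬v7 ∨ v10) — ¬v7 is true.
  9. (¬v9 ∨ v2) — v2 is true.
  10. (v3 ∨ v1) — v1 is true.
  11. (v9 ∨ ¬v7 ∨ v6) — ¬v7 is true.
  12. (v5 ∨ ¬v6 ∨ ¬v2) — ¬v6 is true.
  13. (v8 ∨ v2 ∨ ¬v5) — v8 is true.
  14. (¬v7 ∨ v8 ∨ v4) — v8 is true.
  15. (v2 ∨ v7) — v2 is true.
  16. (v10 ∨ v9) — v9 is true.
  17. (v1 ∨ ¬v5) — v1 is true.
  18. (v5 ∨ v2) — v2 is true.
  19. (¬v3 ∨ v9) — v9 is true.
  20. (¬v1 ∨ ¬v6) — ¬v6 is true.
  21. (v3 ∨ ¬v6) — ¬v6 is true.
  22. (¬v1 ∨ ¬v4) — ¬v4 is true.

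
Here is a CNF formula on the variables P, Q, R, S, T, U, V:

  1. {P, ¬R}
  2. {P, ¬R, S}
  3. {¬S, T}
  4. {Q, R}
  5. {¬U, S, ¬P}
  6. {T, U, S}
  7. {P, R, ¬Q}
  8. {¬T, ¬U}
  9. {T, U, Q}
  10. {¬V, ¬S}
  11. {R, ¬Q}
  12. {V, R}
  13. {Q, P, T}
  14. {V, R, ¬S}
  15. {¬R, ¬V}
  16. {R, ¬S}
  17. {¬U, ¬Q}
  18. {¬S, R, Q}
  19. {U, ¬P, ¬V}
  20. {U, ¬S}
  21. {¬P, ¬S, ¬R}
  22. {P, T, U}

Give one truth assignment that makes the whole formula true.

Set P = True and propagate.
Branch on Q: take Q = True.
  then R is forced to True.
  then V is forced to False.
  then U is forced to False.
  then S is forced to False.
  then T is forced to True.

P=True, Q=True, R=True, S=False, T=True, U=False, V=False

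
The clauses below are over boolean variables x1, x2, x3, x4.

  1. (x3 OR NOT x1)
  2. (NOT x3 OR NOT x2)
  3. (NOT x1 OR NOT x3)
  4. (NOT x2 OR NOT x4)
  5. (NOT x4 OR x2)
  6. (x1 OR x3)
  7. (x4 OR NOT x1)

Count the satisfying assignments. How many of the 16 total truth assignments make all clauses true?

Satisfying assignments:
  x1=0 x2=0 x3=1 x4=0
That's 1 in total.

1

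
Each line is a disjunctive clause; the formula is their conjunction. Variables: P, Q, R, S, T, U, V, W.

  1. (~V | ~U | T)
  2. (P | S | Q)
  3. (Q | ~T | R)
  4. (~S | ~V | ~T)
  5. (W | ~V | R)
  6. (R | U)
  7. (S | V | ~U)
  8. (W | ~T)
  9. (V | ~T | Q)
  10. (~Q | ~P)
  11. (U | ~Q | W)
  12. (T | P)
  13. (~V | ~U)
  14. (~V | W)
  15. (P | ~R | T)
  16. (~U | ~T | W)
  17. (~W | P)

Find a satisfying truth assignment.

Branch on P: take P = True.
  then Q is forced to False.
For the remaining variables, R = True, S = True, T = False, U = True, V = False, W = False works.
Check each clause:
  1. (~U | T | ~V) — ~V is true.
  2. (P | Q | S) — P is true.
  3. (R | Q | ~T) — R is true.
  4. (~V | ~T | ~S) — ~V is true.
  5. (W | R | ~V) — ~V is true.
  6. (R | U) — R is true.
  7. (V | ~U | S) — S is true.
  8. (W | ~T) — ~T is true.
  9. (V | ~T | Q) — ~T is true.
  10. (~P | ~Q) — ~Q is true.
  11. (U | ~Q | W) — ~Q is true.
  12. (T | P) — P is true.
  13. (~V | ~U) — ~V is true.
  14. (W | ~V) — ~V is true.
  15. (T | ~R | P) — P is true.
  16. (~T | ~U | W) — ~T is true.
  17. (~W | P) — ~W is true.

P = T, Q = F, R = T, S = T, T = F, U = T, V = F, W = F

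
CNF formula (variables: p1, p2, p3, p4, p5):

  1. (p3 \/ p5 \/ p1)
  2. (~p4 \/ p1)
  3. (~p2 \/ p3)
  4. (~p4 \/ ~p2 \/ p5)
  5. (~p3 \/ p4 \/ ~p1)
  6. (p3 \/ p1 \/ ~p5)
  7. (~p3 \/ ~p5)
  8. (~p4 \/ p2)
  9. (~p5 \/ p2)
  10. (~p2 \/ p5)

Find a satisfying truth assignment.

p1=True  p2=False  p3=False  p4=False  p5=False

Branch on p1: take p1 = True.
The remaining clauses are satisfied by p2 = False, p3 = False, p4 = False, p5 = False.
Every clause has at least one true literal under this assignment.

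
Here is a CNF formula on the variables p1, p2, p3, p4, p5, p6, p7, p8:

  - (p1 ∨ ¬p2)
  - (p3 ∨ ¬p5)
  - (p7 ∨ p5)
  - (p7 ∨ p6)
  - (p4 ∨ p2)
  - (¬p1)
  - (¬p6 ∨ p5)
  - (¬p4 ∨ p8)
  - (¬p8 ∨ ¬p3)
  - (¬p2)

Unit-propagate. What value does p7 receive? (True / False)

True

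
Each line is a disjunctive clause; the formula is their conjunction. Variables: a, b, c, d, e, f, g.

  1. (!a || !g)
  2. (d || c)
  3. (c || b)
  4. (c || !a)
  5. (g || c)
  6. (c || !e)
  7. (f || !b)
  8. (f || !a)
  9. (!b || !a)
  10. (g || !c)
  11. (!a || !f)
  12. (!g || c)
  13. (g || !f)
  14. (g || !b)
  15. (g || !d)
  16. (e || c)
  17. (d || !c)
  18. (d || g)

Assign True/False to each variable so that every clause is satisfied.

a=False, b=False, c=True, d=True, e=True, f=False, g=True

Check each clause:
  1. (!a || !g) — !a is true.
  2. (c || d) — c is true.
  3. (c || b) — c is true.
  4. (!a || c) — c is true.
  5. (g || c) — c is true.
  6. (!e || c) — c is true.
  7. (!b || f) — !b is true.
  8. (!a || f) — !a is true.
  9. (!a || !b) — !a is true.
  10. (g || !c) — g is true.
  11. (!a || !f) — !f is true.
  12. (!g || c) — c is true.
  13. (!f || g) — !f is true.
  14. (!b || g) — !b is true.
  15. (!d || g) — g is true.
  16. (c || e) — c is true.
  17. (d || !c) — d is true.
  18. (d || g) — d is true.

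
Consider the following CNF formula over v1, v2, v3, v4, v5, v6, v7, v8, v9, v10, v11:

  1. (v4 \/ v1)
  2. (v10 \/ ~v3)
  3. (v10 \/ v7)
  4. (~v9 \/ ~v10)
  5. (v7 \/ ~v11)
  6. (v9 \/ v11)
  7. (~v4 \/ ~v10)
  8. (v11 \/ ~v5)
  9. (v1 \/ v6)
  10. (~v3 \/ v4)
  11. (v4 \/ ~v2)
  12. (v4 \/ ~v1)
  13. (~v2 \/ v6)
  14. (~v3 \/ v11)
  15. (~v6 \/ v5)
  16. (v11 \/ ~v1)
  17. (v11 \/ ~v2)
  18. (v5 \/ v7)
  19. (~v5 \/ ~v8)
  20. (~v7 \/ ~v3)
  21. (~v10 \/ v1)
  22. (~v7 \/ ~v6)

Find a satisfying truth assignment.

v1=True, v2=False, v3=False, v4=True, v5=True, v6=False, v7=True, v8=False, v9=False, v10=False, v11=True

Check each clause:
  1. (v4 \/ v1) — v1 is true.
  2. (v10 \/ ~v3) — ~v3 is true.
  3. (v7 \/ v10) — v7 is true.
  4. (~v10 \/ ~v9) — ~v10 is true.
  5. (~v11 \/ v7) — v7 is true.
  6. (v9 \/ v11) — v11 is true.
  7. (~v4 \/ ~v10) — ~v10 is true.
  8. (~v5 \/ v11) — v11 is true.
  9. (v1 \/ v6) — v1 is true.
  10. (v4 \/ ~v3) — v4 is true.
  11. (v4 \/ ~v2) — v4 is true.
  12. (~v1 \/ v4) — v4 is true.
  13. (~v2 \/ v6) — ~v2 is true.
  14. (v11 \/ ~v3) — v11 is true.
  15. (v5 \/ ~v6) — ~v6 is true.
  16. (v11 \/ ~v1) — v11 is true.
  17. (~v2 \/ v11) — v11 is true.
  18. (v5 \/ v7) — v5 is true.
  19. (~v8 \/ ~v5) — ~v8 is true.
  20. (~v3 \/ ~v7) — ~v3 is true.
  21. (~v10 \/ v1) — v1 is true.
  22. (~v7 \/ ~v6) — ~v6 is true.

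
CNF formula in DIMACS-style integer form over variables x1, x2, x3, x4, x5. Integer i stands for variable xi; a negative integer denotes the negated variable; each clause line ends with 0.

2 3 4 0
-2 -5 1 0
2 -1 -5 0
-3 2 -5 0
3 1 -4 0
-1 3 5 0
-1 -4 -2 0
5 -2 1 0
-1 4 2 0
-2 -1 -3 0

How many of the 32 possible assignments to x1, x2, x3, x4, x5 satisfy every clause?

Satisfying assignments:
  x1=0 x2=0 x3=1 x4=0 x5=0
  x1=0 x2=0 x3=1 x4=1 x5=0
  x1=1 x2=0 x3=1 x4=1 x5=0
  x1=1 x2=1 x3=0 x4=0 x5=1
That's 4 in total.

4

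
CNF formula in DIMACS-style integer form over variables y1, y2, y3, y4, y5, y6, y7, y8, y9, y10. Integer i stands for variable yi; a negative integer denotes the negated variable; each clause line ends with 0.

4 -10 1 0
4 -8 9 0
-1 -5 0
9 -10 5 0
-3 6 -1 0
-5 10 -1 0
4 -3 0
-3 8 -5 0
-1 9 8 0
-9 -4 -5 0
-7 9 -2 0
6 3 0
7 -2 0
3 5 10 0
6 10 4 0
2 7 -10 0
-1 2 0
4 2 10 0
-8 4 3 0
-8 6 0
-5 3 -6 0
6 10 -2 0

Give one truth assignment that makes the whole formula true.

Set y1 = False and propagate.
For the remaining variables, y2 = False, y3 = True, y4 = True, y5 = False, y6 = True, y7 = False, y8 = True, y9 = True, y10 = False works.

y1 = False, y2 = False, y3 = True, y4 = True, y5 = False, y6 = True, y7 = False, y8 = True, y9 = True, y10 = False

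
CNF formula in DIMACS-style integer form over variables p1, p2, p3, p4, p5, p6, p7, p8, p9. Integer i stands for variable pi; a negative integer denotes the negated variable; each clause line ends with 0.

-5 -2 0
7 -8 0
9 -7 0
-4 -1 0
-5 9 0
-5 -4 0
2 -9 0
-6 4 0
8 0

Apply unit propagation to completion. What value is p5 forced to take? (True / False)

False

(p8) stands alone — p8 = True.
(p7 \/ ~p8): since p8 = True, the clause reduces to (p7). p7 = True.
(~p7 \/ p9) with p7 = True leaves only p9, so p9 = True.
From (p2 \/ ~p9) and p9 = True: p2 = True.
(~p2 \/ ~p5): since p2 = True, the clause reduces to (~p5). p5 = False.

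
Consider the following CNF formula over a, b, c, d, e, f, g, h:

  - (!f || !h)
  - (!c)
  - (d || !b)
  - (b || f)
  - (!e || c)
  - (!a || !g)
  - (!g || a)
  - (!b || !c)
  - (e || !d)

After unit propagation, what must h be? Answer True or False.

Unit clause (!c) sets c = False.
(c || !e) with c = False leaves only !e, so e = False.
(!d || e) with e = False leaves only !d, so d = False.
(!b || d) with d = False leaves only !b, so b = False.
From (b || f) and b = False: f = True.
(!h || !f) with f = True leaves only !h, so h = False.

False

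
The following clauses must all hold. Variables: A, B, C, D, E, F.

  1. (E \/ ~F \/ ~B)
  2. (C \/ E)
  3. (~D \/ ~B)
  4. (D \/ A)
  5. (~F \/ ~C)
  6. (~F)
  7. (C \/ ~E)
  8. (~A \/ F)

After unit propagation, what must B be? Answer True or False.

(~F) is a unit clause: F = False.
From (~A \/ F) and F = False: A = False.
(D \/ A) with A = False leaves only D, so D = True.
(~B \/ ~D) with D = True leaves only ~B, so B = False.

False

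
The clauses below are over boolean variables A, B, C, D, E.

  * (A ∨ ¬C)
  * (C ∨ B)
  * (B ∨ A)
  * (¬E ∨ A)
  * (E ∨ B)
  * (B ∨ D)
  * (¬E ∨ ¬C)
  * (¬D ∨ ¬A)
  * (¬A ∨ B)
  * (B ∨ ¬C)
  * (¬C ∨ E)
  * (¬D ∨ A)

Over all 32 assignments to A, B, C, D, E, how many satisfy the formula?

The models are:
  A=0 B=1 C=0 D=0 E=0
  A=1 B=1 C=0 D=0 E=0
  A=1 B=1 C=0 D=0 E=1
Count: 3.

3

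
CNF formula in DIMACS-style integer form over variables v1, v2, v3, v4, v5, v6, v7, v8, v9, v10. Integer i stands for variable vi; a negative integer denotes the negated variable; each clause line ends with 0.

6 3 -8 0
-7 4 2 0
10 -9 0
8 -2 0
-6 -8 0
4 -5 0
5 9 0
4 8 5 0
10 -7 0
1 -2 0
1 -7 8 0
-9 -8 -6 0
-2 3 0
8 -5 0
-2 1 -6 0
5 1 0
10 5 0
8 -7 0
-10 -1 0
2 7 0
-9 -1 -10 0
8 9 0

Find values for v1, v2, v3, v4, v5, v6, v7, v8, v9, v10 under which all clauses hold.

v1=T, v2=T, v3=T, v4=T, v5=T, v6=F, v7=F, v8=T, v9=F, v10=F

Pure literal: v3 appears only positively; assign v3 = True.
Pure literal: v4 appears only positively; assign v4 = True.
Try v1 = True.
  then v10 is forced to False.
  then v9 is forced to False.
  then v5 is forced to True.
  then v7 is forced to False.
  then v8 is forced to True.
  then v6 is forced to False.
  then v2 is forced to True.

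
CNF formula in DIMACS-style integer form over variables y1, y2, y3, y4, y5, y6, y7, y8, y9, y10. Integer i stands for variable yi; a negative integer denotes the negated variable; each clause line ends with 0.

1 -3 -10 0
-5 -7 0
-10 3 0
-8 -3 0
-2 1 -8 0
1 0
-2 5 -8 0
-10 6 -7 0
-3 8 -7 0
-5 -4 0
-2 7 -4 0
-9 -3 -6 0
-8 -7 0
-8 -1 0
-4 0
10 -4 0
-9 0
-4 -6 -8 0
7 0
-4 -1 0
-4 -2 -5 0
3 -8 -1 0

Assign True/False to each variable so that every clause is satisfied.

y1=T  y2=F  y3=F  y4=F  y5=F  y6=F  y7=T  y8=F  y9=F  y10=F

(y1) is a unit clause, so y1 = True.
Unit propagation: (~y8) forces y8 = False.
(~y4) is a unit clause, so y4 = False.
Unit propagation: (~y9) forces y9 = False.
(y7) is a unit clause, so y7 = True.
(~y5) is a unit clause, so y5 = False.
The clause (~y3) is unit: y3 must be False.
Unit propagation: (~y10) forces y10 = False.
y2, y6 are now unconstrained; take y2 = False, y6 = False.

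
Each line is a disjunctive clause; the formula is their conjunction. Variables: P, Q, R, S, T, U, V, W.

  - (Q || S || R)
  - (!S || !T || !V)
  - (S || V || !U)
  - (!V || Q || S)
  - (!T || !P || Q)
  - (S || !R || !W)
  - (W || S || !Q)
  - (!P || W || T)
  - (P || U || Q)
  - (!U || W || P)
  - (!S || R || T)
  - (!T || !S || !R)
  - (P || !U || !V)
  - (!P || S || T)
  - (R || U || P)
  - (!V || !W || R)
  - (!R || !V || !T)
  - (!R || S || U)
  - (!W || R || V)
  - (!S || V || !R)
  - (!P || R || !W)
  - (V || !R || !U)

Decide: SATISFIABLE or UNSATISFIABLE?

Branch on P: take P = True.
Set Q = False and propagate.
  then T is forced to False.
  then W is forced to True.
  then S is forced to True.
  then R is forced to True.
  then V is forced to True.
U is now unconstrained; take U = True.
Every clause has at least one true literal under this assignment.
So P=T, Q=F, R=T, S=T, T=F, U=T, V=T, W=T is a satisfying assignment.

SATISFIABLE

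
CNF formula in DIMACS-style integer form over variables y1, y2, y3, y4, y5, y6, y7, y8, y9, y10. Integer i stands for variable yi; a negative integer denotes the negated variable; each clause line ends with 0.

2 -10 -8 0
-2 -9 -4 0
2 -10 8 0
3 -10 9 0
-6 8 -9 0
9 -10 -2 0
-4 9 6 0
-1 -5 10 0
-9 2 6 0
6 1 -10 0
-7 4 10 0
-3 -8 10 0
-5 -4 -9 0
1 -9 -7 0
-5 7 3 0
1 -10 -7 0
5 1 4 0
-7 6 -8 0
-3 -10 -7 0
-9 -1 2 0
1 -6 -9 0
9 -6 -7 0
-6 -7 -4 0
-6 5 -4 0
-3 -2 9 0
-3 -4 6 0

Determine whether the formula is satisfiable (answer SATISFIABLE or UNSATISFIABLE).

SATISFIABLE

Set y1 = False and propagate.
Set y2 = True and propagate.
For the remaining variables, y3 = True, y4 = False, y5 = True, y6 = False, y7 = False, y8 = False, y9 = True, y10 = False works.
Every clause has at least one true literal under this assignment.
So y1=False, y2=True, y3=True, y4=False, y5=True, y6=False, y7=False, y8=False, y9=True, y10=False is a satisfying assignment.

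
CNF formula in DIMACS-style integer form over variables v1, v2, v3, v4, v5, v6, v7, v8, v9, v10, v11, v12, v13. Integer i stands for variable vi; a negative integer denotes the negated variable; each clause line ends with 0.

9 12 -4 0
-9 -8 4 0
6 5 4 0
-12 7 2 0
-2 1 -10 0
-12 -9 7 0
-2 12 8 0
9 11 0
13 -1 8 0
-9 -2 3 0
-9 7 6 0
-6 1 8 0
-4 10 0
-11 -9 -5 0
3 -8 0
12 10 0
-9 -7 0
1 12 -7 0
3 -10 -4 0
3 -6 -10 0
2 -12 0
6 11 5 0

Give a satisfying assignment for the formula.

v1=True  v2=True  v3=True  v4=False  v5=False  v6=True  v7=False  v8=False  v9=False  v10=True  v11=True  v12=True  v13=True

Pure literal: v3 appears only positively; assign v3 = True.
v13 occurs only positively in the remaining clauses — set v13 = True.
Branch on v1: take v1 = True.
Branch on v2: take v2 = True.
Try v4 = False.
The remaining clauses are satisfied by v5 = False, v6 = True, v7 = False, v8 = False, v9 = False, v10 = True, v11 = True, v12 = True.
Every clause has at least one true literal under this assignment.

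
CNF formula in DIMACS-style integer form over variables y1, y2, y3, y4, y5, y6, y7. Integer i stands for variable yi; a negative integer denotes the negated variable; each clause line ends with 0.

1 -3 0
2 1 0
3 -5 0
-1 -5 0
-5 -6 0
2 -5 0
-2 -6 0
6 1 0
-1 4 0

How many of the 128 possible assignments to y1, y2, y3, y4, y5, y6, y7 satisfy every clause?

12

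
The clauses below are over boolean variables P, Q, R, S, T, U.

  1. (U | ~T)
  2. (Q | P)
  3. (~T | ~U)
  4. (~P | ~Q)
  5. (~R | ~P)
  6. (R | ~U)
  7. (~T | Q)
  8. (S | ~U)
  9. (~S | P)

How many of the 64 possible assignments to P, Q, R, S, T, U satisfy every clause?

Satisfying assignments:
  P=0 Q=1 R=0 S=0 T=0 U=0
  P=0 Q=1 R=1 S=0 T=0 U=0
  P=1 Q=0 R=0 S=0 T=0 U=0
  P=1 Q=0 R=0 S=1 T=0 U=0
Count: 4.

4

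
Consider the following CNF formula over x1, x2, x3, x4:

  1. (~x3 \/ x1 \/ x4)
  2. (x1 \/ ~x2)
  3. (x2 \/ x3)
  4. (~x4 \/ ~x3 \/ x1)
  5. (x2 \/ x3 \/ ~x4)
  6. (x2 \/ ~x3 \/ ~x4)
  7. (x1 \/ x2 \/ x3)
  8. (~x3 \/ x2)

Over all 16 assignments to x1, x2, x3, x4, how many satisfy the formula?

4

The models are:
  x1=T x2=T x3=F x4=F
  x1=T x2=T x3=F x4=T
  x1=T x2=T x3=T x4=F
  x1=T x2=T x3=T x4=T
Count: 4.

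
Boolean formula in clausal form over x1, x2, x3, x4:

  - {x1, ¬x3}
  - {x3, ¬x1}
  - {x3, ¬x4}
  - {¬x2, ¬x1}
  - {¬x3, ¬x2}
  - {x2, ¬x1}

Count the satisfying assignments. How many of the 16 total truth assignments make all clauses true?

2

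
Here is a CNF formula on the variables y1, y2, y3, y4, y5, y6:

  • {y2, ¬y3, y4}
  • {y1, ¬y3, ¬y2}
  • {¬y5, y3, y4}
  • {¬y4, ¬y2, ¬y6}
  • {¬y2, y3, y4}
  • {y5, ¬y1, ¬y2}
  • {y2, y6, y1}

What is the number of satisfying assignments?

21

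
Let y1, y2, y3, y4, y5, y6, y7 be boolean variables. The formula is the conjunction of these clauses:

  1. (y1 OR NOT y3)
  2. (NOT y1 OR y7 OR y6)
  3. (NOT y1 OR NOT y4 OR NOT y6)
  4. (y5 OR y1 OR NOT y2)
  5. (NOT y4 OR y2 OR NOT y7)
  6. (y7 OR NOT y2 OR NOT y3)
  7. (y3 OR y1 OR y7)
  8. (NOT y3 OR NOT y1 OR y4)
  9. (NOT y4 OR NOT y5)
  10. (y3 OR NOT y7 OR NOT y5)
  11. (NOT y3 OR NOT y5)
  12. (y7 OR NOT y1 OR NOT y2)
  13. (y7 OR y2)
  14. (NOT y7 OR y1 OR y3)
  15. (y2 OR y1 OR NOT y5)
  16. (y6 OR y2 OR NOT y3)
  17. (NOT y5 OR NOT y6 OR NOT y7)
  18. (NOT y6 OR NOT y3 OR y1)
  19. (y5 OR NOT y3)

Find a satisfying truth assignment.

y1=1, y2=1, y3=0, y4=0, y5=0, y6=0, y7=1

Check each clause:
  1. (y1 OR NOT y3) — y1 is true.
  2. (y6 OR NOT y1 OR y7) — y7 is true.
  3. (NOT y6 OR NOT y1 OR NOT y4) — NOT y6 is true.
  4. (y5 OR y1 OR NOT y2) — y1 is true.
  5. (NOT y7 OR y2 OR NOT y4) — y2 is true.
  6. (NOT y3 OR NOT y2 OR y7) — NOT y3 is true.
  7. (y7 OR y1 OR y3) — y1 is true.
  8. (y4 OR NOT y3 OR NOT y1) — NOT y3 is true.
  9. (NOT y4 OR NOT y5) — NOT y5 is true.
  10. (NOT y5 OR y3 OR NOT y7) — NOT y5 is true.
  11. (NOT y3 OR NOT y5) — NOT y5 is true.
  12. (NOT y1 OR y7 OR NOT y2) — y7 is true.
  13. (y2 OR y7) — y2 is true.
  14. (NOT y7 OR y1 OR y3) — y1 is true.
  15. (NOT y5 OR y1 OR y2) — y1 is true.
  16. (NOT y3 OR y6 OR y2) — y2 is true.
  17. (NOT y5 OR NOT y6 OR NOT y7) — NOT y6 is true.
  18. (NOT y6 OR y1 OR NOT y3) — y1 is true.
  19. (NOT y3 OR y5) — NOT y3 is true.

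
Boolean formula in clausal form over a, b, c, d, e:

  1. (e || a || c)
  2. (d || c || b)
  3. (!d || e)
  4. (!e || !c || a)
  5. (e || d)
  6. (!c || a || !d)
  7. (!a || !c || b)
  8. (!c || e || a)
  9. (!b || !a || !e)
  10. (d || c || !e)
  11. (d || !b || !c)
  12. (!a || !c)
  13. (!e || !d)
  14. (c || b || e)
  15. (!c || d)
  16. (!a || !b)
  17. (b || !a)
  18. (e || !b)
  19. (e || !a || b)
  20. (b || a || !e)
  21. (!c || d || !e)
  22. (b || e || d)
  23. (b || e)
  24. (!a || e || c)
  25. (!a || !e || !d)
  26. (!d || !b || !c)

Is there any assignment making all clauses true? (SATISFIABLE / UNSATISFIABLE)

e = True:
  propagation gives d=False, c=True; an empty clause results — contradiction.
e = False:
  propagation gives d=False; an empty clause results — contradiction.
Every branch closes, so no satisfying assignment exists.

UNSATISFIABLE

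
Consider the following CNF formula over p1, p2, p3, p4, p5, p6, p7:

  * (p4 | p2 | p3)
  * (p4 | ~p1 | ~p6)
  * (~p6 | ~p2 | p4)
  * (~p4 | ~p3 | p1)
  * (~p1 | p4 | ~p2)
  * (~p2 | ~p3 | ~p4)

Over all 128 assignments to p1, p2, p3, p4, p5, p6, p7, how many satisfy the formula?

Split on p4, then p2.
  p4=T, p2=T: forces p3=F; p1, p5, p6, p7 free → 2^4 = 16.
  p4=T, p2=F: p5, p6, p7 free; 3 ways for (p1,p3) × 2^3 = 24.
  p4=F, p2=T: forces p1=F; p6=F; p3, p5, p7 free → 2^3 = 8.
  p4=F, p2=F: p5, p7 free; 3 ways for (p1,p3,p6) × 2^2 = 12.
Total: 16 + 24 + 8 + 12 = 60.

60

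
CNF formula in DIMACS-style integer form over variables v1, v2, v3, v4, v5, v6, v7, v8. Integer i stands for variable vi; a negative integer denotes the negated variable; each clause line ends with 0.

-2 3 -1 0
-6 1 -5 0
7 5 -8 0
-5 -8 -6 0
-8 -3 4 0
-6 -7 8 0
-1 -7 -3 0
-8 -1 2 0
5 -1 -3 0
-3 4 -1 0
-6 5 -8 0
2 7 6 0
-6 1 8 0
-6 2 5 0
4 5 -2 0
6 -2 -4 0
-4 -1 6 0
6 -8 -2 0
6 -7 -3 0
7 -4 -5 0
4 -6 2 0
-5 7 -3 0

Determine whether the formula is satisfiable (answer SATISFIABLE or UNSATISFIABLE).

Try v1 = False.
The remaining clauses are satisfied by v2 = False, v3 = False, v4 = False, v5 = True, v6 = False, v7 = True, v8 = True.
Every clause has at least one true literal under this assignment.
So v1=False, v2=False, v3=False, v4=False, v5=True, v6=False, v7=True, v8=True is a satisfying assignment.

SATISFIABLE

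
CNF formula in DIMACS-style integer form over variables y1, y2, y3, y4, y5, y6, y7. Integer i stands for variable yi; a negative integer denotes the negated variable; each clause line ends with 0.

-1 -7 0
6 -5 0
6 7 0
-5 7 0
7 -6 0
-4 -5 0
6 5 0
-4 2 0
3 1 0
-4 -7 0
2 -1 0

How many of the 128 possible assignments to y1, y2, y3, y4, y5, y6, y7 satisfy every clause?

The models are:
  y1=0 y2=0 y3=1 y4=0 y5=0 y6=1 y7=1
  y1=0 y2=0 y3=1 y4=0 y5=1 y6=1 y7=1
  y1=0 y2=1 y3=1 y4=0 y5=0 y6=1 y7=1
  y1=0 y2=1 y3=1 y4=0 y5=1 y6=1 y7=1
That's 4 in total.

4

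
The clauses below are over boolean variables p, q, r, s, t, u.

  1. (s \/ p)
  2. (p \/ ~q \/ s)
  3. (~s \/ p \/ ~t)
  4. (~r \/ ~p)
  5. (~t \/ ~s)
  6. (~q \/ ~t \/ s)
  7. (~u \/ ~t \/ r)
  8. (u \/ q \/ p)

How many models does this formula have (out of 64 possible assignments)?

15

Split on p, then s.
  p=T, s=T: remaining (q,r,t,u) ∈ {(F,F,F,F); (F,F,F,T); (T,F,F,F); (T,F,F,T)} — 4.
  p=T, s=F: 5 of the 16 assignments to (q,r,t,u) work.
  p=F, s=T: r free; 3 ways for (q,t,u) × 2^1 = 6.
  p=F, s=F: a clause becomes empty — 0.
Total: 4 + 5 + 6 + 0 = 15.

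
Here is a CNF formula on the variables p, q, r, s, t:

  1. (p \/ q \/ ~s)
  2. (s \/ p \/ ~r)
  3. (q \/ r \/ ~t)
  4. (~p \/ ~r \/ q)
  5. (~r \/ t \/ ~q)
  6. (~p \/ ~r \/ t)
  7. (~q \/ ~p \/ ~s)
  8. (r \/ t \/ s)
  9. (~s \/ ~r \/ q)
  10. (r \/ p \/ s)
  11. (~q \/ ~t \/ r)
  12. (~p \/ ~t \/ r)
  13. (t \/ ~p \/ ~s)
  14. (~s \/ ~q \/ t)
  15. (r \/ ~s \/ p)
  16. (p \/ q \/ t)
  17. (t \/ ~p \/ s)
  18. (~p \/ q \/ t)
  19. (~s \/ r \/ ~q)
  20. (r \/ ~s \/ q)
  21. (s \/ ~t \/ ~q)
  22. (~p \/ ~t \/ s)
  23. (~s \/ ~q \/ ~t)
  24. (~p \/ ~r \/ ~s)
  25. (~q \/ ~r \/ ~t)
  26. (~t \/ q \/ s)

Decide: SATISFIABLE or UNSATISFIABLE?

UNSATISFIABLE

s = True:
  q = True:
    propagation gives p=False, t=True; an empty clause results — contradiction.
  q = False:
    propagation gives p=True, r=False; an empty clause results — contradiction.
s = False:
  t = True:
    propagation gives q=False; an empty clause results — contradiction.
  t = False:
    propagation gives r=True, p=True; an empty clause results — contradiction.
Every branch closes, so no satisfying assignment exists.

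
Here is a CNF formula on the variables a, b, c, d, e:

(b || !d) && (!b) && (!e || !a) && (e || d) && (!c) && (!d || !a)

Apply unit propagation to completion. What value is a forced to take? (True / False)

False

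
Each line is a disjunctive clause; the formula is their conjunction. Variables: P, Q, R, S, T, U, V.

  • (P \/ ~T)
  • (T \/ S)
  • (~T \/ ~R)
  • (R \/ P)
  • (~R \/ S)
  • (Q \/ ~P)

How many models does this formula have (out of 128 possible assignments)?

Split on P, then R.
  P=T, R=T: remaining (Q,S,T,U,V) ∈ {(T,T,F,F,F); (T,T,F,F,T); (T,T,F,T,F); (T,T,F,T,T)} — 4.
  P=T, R=F: U, V free; 3 ways for (Q,S,T) × 2^2 = 12.
  P=F, R=T: forces S=T; T=F; Q, U, V free → 2^3 = 8.
  P=F, R=F: a clause becomes empty — 0.
Total: 4 + 12 + 8 + 0 = 24.

24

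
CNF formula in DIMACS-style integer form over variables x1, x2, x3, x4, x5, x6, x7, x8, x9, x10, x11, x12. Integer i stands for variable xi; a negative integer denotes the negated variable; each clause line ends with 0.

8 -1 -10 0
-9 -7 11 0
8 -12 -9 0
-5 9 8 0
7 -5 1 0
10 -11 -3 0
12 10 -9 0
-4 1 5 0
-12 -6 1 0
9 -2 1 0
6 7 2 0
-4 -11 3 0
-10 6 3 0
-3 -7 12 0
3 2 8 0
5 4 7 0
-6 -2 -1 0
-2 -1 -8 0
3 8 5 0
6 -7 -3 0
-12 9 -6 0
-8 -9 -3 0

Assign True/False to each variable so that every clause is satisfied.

Set x1 = True and propagate.
The remaining clauses are satisfied by x2 = False, x3 = False, x4 = False, x5 = True, x6 = True, x7 = False, x8 = True, x9 = False, x10 = True, x11 = True, x12 = False.
Check each clause:
  1. {x8, ¬x10, ¬x1} — x8 is true.
  2. {x11, ¬x7, ¬x9} — ¬x7 is true.
  3. {¬x9, x8, ¬x12} — x8 is true.
  4. {¬x5, x8, x9} — x8 is true.
  5. {x7, ¬x5, x1} — x1 is true.
  6. {¬x11, x10, ¬x3} — ¬x3 is true.
  7. {x10, x12, ¬x9} — x10 is true.
  8. {¬x4, x1, x5} — x1 is true.
  9. {¬x6, ¬x12, x1} — x1 is true.
  10. {x1, x9, ¬x2} — x1 is true.
  11. {x7, x6, x2} — x6 is true.
  12. {¬x4, x3, ¬x11} — ¬x4 is true.
  13. {x6, x3, ¬x10} — x6 is true.
  14. {¬x3, ¬x7, x12} — ¬x7 is true.
  15. {x3, x2, x8} — x8 is true.
  16. {x7, x5, x4} — x5 is true.
  17. {¬x6, ¬x1, ¬x2} — ¬x2 is true.
  18. {¬x8, ¬x1, ¬x2} — ¬x2 is true.
  19. {x5, x8, x3} — x8 is true.
  20. {¬x7, x6, ¬x3} — ¬x7 is true.
  21. {¬x12, x9, ¬x6} — ¬x12 is true.
  22. {¬x3, ¬x8, ¬x9} — ¬x3 is true.

x1 = 1, x2 = 0, x3 = 0, x4 = 0, x5 = 1, x6 = 1, x7 = 0, x8 = 1, x9 = 0, x10 = 1, x11 = 1, x12 = 0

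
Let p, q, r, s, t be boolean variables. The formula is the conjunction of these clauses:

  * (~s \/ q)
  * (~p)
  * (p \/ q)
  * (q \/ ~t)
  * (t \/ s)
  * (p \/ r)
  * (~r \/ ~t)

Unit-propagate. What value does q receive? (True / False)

True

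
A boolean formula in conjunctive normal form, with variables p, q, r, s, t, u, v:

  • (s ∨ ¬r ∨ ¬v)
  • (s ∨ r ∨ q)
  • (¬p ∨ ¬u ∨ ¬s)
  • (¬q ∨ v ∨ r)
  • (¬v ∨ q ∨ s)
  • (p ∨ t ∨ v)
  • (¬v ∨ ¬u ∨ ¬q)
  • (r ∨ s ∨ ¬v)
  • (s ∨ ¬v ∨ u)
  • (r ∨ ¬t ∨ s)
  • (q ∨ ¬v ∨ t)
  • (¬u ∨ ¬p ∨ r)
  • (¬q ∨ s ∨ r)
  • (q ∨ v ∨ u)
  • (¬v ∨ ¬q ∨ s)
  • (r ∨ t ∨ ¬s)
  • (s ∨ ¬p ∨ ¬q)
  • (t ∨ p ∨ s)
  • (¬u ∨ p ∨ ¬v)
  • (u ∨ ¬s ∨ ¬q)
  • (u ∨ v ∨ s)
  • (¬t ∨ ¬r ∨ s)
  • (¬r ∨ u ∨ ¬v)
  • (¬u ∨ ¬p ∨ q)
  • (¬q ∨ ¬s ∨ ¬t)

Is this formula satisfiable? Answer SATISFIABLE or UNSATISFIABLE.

SATISFIABLE

Branch on p: take p = True.
For the remaining variables, q = False, r = False, s = True, t = True, u = False, v = True works.
So p=1, q=0, r=0, s=1, t=1, u=0, v=1 is a satisfying assignment.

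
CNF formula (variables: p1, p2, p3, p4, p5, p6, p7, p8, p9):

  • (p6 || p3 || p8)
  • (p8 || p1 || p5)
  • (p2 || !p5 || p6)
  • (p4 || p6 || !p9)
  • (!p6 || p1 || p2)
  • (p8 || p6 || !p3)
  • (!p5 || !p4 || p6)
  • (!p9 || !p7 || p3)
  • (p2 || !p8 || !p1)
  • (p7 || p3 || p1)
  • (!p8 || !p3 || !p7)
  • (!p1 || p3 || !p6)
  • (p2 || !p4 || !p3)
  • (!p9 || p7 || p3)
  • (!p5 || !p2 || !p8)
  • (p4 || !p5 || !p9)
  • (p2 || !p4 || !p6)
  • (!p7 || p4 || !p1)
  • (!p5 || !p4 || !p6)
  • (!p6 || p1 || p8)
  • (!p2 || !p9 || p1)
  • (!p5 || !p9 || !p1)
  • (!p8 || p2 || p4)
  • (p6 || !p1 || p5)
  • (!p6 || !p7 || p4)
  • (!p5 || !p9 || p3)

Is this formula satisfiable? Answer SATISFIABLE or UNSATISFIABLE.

Branch on p1: take p1 = True.
The remaining clauses are satisfied by p2 = True, p3 = True, p4 = True, p5 = False, p6 = True, p7 = True, p8 = False, p9 = True.
So p1=T, p2=T, p3=T, p4=T, p5=F, p6=T, p7=T, p8=F, p9=T is a satisfying assignment.

SATISFIABLE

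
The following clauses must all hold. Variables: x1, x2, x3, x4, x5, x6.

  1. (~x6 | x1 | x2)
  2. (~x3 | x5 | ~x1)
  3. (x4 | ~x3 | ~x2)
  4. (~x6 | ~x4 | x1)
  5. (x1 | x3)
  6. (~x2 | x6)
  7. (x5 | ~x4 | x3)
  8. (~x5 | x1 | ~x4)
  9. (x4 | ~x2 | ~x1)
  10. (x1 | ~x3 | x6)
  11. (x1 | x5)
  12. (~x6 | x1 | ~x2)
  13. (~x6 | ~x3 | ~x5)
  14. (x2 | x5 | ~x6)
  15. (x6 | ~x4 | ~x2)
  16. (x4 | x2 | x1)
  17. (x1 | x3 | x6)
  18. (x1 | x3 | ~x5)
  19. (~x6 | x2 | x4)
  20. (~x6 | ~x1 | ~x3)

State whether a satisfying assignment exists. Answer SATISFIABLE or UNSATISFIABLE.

SATISFIABLE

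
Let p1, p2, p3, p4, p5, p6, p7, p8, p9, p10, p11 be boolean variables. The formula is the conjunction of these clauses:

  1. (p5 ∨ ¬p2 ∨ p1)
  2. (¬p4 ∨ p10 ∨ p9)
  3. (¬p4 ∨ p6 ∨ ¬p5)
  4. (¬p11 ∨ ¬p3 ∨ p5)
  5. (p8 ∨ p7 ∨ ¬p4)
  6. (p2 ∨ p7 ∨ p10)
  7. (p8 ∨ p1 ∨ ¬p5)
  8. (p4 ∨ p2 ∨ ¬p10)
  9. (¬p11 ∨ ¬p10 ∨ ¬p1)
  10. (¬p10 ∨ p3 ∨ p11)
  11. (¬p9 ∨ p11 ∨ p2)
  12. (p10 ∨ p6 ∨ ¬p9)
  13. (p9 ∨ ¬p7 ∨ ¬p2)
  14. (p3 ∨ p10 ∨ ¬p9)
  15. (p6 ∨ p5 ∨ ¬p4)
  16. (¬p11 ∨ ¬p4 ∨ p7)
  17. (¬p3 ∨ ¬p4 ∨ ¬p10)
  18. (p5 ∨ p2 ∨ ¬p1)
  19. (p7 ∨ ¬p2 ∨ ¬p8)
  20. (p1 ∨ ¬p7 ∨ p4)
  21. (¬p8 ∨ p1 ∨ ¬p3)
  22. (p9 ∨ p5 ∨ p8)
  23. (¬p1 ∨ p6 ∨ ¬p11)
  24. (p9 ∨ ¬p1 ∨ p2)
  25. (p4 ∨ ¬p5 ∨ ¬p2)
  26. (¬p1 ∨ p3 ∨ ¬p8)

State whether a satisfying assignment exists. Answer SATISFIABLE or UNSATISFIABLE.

SATISFIABLE

p6 occurs only positively in the remaining clauses — set p6 = True.
Branch on p1: take p1 = True.
Branch on p2: take p2 = True.
The remaining clauses are satisfied by p3 = True, p4 = True, p5 = True, p7 = True, p8 = False, p9 = True, p10 = False, p11 = False.
So p1=True, p2=True, p3=True, p4=True, p5=True, p6=True, p7=True, p8=False, p9=True, p10=False, p11=False is a satisfying assignment.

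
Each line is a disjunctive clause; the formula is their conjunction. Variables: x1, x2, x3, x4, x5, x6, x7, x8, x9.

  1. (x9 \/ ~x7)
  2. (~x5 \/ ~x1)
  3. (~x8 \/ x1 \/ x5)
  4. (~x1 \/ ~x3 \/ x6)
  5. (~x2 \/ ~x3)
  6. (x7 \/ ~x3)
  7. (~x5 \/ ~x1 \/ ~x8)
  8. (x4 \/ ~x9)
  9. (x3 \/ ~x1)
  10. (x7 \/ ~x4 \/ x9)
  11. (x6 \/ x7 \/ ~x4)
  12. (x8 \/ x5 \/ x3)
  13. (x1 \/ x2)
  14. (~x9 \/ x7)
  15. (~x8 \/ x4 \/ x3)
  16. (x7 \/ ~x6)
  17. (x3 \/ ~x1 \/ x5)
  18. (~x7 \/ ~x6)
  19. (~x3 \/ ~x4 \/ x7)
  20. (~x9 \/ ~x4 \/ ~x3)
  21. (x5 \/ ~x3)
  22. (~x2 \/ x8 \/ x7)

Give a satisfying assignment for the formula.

Try x1 = False.
  then x2 is forced to True.
  then x3 is forced to False.
Try x4 = True.
The remaining clauses are satisfied by x5 = True, x6 = False, x7 = True, x8 = False, x9 = True.
Every clause has at least one true literal under this assignment.
Check each clause:
  1. (x9 \/ ~x7) — x9 is true.
  2. (~x5 \/ ~x1) — ~x1 is true.
  3. (x5 \/ x1 \/ ~x8) — ~x8 is true.
  4. (x6 \/ ~x3 \/ ~x1) — ~x3 is true.
  5. (~x2 \/ ~x3) — ~x3 is true.
  6. (~x3 \/ x7) — ~x3 is true.
  7. (~x8 \/ ~x1 \/ ~x5) — ~x8 is true.
  8. (~x9 \/ x4) — x4 is true.
  9. (x3 \/ ~x1) — ~x1 is true.
  10. (x7 \/ ~x4 \/ x9) — x9 is true.
  11. (x6 \/ ~x4 \/ x7) — x7 is true.
  12. (x3 \/ x5 \/ x8) — x5 is true.
  13. (x1 \/ x2) — x2 is true.
  14. (x7 \/ ~x9) — x7 is true.
  15. (x4 \/ x3 \/ ~x8) — ~x8 is true.
  16. (~x6 \/ x7) — ~x6 is true.
  17. (~x1 \/ x3 \/ x5) — x5 is true.
  18. (~x6 \/ ~x7) — ~x6 is true.
  19. (x7 \/ ~x3 \/ ~x4) — ~x3 is true.
  20. (~x3 \/ ~x4 \/ ~x9) — ~x3 is true.
  21. (x5 \/ ~x3) — x5 is true.
  22. (~x2 \/ x8 \/ x7) — x7 is true.

x1 = False, x2 = True, x3 = False, x4 = True, x5 = True, x6 = False, x7 = True, x8 = False, x9 = True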